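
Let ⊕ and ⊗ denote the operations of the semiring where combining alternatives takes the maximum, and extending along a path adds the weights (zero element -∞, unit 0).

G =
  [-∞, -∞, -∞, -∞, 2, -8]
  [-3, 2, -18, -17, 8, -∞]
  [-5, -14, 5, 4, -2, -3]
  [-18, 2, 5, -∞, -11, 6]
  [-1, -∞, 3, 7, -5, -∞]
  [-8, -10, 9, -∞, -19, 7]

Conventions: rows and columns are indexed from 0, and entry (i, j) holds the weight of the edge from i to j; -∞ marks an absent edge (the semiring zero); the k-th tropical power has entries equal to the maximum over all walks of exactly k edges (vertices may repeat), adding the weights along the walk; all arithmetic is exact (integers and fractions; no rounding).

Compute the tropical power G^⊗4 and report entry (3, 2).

G^⊗2:
  [1, -18, 5, 9, -3, -1]
  [7, 4, 11, 15, 10, -11]
  [0, 6, 10, 9, 3, 10]
  [0, 4, 15, 9, 10, 13]
  [-2, 9, 12, 7, 1, 13]
  [4, -3, 16, 13, 7, 14]
G^⊗3:
  [0, 11, 14, 9, 3, 15]
  [9, 17, 20, 17, 12, 21]
  [5, 11, 19, 14, 14, 17]
  [10, 11, 22, 19, 13, 20]
  [7, 11, 22, 16, 17, 20]
  [11, 15, 23, 20, 14, 21]
G^⊗4:
  [9, 13, 24, 18, 19, 22]
  [15, 19, 30, 24, 25, 28]
  [14, 16, 26, 23, 19, 24]
  [17, 21, 29, 26, 20, 27]
  [17, 18, 29, 26, 20, 27]
  [18, 22, 30, 27, 23, 28]
Key observation: the optimum is the walk 3->5->5->5->2, with weight 6 + 7 + 7 + 9 = 29.
Optimal value attained by: walk 3->5->5->5->2.
Answer: (G^⊗4)[3][2] = 29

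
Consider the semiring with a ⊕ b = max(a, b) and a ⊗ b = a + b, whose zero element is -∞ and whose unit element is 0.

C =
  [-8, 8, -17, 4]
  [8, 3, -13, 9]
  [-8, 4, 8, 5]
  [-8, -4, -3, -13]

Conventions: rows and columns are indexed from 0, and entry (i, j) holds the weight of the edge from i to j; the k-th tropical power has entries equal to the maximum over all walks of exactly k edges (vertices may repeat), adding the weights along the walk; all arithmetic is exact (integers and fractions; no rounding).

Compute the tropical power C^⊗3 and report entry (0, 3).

C^⊗2:
  [16, 11, 1, 17]
  [11, 16, 6, 12]
  [12, 12, 16, 13]
  [4, 1, 5, 5]
C^⊗3:
  [19, 24, 14, 20]
  [24, 19, 14, 25]
  [20, 20, 24, 21]
  [9, 12, 13, 10]
Key observation: the optimum is the walk 0->1->0->3, with weight 8 + 8 + 4 = 20.
Optimal value attained by: walk 0->1->0->3.
Answer: (C^⊗3)[0][3] = 20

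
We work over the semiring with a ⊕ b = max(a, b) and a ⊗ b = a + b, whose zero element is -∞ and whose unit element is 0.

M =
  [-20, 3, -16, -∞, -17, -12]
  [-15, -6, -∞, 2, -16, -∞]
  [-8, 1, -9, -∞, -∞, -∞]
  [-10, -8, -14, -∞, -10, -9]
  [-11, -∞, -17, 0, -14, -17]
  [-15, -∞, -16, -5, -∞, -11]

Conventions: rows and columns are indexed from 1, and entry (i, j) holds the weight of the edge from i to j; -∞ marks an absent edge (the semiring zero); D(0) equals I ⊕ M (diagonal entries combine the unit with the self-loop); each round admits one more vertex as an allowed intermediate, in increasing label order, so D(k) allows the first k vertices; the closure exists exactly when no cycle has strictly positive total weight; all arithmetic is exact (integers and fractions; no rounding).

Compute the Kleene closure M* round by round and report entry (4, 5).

D(0):
  [0, 3, -16, -∞, -17, -12]
  [-15, 0, -∞, 2, -16, -∞]
  [-8, 1, 0, -∞, -∞, -∞]
  [-10, -8, -14, 0, -10, -9]
  [-11, -∞, -17, 0, 0, -17]
  [-15, -∞, -16, -5, -∞, 0]
D(1):
  [0, 3, -16, -∞, -17, -12]
  [-15, 0, -31, 2, -16, -27]
  [-8, 1, 0, -∞, -25, -20]
  [-10, -7, -14, 0, -10, -9]
  [-11, -8, -17, 0, 0, -17]
  [-15, -12, -16, -5, -32, 0]
D(2):
  [0, 3, -16, 5, -13, -12]
  [-15, 0, -31, 2, -16, -27]
  [-8, 1, 0, 3, -15, -20]
  [-10, -7, -14, 0, -10, -9]
  [-11, -8, -17, 0, 0, -17]
  [-15, -12, -16, -5, -28, 0]
D(3):
  [0, 3, -16, 5, -13, -12]
  [-15, 0, -31, 2, -16, -27]
  [-8, 1, 0, 3, -15, -20]
  [-10, -7, -14, 0, -10, -9]
  [-11, -8, -17, 0, 0, -17]
  [-15, -12, -16, -5, -28, 0]
D(4):
  [0, 3, -9, 5, -5, -4]
  [-8, 0, -12, 2, -8, -7]
  [-7, 1, 0, 3, -7, -6]
  [-10, -7, -14, 0, -10, -9]
  [-10, -7, -14, 0, 0, -9]
  [-15, -12, -16, -5, -15, 0]
D(5):
  [0, 3, -9, 5, -5, -4]
  [-8, 0, -12, 2, -8, -7]
  [-7, 1, 0, 3, -7, -6]
  [-10, -7, -14, 0, -10, -9]
  [-10, -7, -14, 0, 0, -9]
  [-15, -12, -16, -5, -15, 0]
D(6):
  [0, 3, -9, 5, -5, -4]
  [-8, 0, -12, 2, -8, -7]
  [-7, 1, 0, 3, -7, -6]
  [-10, -7, -14, 0, -10, -9]
  [-10, -7, -14, 0, 0, -9]
  [-15, -12, -16, -5, -15, 0]
Answer: M*[4][5] = -10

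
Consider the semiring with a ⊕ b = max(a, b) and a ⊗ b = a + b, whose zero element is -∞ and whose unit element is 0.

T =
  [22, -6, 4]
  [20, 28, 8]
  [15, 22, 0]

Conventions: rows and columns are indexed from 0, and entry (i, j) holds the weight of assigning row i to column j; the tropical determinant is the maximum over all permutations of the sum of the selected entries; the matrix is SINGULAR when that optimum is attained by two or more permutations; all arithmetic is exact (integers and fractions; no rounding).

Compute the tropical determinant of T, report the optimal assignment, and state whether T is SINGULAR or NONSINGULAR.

σ = (0, 1, 2): 22 + 28 + 0 = 50
σ = (0, 2, 1): 22 + 8 + 22 = 52
σ = (1, 0, 2): (-6) + 20 + 0 = 14
σ = (1, 2, 0): (-6) + 8 + 15 = 17
σ = (2, 0, 1): 4 + 20 + 22 = 46
σ = (2, 1, 0): 4 + 28 + 15 = 47
Optimal value attained by: σ = (0, 2, 1).
Answer: det⊕(T) = 52; verdict: NONSINGULAR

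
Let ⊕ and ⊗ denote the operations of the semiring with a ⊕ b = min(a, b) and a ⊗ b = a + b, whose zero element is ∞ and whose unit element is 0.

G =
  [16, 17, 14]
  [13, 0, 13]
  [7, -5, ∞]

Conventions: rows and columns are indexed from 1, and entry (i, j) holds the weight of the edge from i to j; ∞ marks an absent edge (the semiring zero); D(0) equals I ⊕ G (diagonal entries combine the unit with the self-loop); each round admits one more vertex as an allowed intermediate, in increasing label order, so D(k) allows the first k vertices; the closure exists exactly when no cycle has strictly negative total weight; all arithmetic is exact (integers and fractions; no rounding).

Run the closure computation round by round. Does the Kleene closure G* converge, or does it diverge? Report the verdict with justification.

D(0):
  [0, 17, 14]
  [13, 0, 13]
  [7, -5, 0]
D(1):
  [0, 17, 14]
  [13, 0, 13]
  [7, -5, 0]
D(2):
  [0, 17, 14]
  [13, 0, 13]
  [7, -5, 0]
D(3):
  [0, 9, 14]
  [13, 0, 13]
  [7, -5, 0]
Key observation: every diagonal entry stays at the unit through all rounds, so no improving cycle exists.
Answer: CONVERGES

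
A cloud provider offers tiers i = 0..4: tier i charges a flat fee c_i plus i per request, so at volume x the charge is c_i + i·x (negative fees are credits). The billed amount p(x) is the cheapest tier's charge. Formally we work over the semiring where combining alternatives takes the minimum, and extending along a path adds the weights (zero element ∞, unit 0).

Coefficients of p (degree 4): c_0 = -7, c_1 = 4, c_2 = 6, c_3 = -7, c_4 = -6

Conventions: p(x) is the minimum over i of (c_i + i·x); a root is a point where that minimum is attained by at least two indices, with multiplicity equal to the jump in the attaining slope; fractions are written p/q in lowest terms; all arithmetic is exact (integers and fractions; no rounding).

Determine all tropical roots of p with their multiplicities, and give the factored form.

hull edge (i=0, c=-7) to (i=3, c=-7): slope 0, span 3
hull edge (i=3, c=-7) to (i=4, c=-6): slope 1, span 1
Factored form: p(x) = -6 ⊗ (x ⊕ (-1)) ⊗ (x ⊕ 0) ⊗ (x ⊕ 0) ⊗ (x ⊕ 0)
Answer: roots = -1 (mult 1), 0 (mult 3)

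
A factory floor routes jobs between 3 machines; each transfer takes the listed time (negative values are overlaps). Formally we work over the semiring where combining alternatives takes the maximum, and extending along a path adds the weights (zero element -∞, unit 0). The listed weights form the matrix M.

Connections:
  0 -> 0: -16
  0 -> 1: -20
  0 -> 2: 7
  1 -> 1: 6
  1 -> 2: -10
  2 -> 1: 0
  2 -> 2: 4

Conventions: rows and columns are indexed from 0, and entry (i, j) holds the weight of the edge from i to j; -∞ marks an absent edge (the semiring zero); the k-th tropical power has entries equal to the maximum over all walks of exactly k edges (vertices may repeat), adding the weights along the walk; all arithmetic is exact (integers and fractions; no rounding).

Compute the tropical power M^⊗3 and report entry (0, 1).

M^⊗2:
  [-32, 7, 11]
  [-∞, 12, -4]
  [-∞, 6, 8]
M^⊗3:
  [-48, 13, 15]
  [-∞, 18, 2]
  [-∞, 12, 12]
Key observation: the optimum is the walk 0->2->1->1, with weight 7 + 0 + 6 = 13.
Optimal value attained by: walk 0->2->1->1.
Answer: (M^⊗3)[0][1] = 13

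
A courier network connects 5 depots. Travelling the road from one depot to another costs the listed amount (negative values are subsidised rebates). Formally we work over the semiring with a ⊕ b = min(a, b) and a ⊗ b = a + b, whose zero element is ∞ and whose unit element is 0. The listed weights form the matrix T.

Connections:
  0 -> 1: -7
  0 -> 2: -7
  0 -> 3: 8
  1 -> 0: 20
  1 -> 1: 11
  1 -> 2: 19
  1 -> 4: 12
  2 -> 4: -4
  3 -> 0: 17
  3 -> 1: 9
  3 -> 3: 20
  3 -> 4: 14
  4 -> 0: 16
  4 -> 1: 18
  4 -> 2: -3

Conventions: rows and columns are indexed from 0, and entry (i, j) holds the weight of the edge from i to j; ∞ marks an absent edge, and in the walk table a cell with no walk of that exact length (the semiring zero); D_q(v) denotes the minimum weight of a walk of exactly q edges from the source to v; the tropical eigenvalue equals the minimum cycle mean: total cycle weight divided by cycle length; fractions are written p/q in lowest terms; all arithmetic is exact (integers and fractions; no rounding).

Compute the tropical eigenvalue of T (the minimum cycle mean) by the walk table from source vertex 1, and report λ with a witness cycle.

q=0: [∞, 0, ∞, ∞, ∞]
q=1: [20, 11, 19, ∞, 12]
q=2: [28, 13, 9, 28, 15]
q=3: [31, 21, 12, 36, 5]
q=4: [21, 23, 2, 39, 8]
q=5: [24, 14, 5, 29, -2]
Optimal cycle mean attained by: cycle 2->4->2, total (-4) + (-3), length 2.
Answer: λ = -7/2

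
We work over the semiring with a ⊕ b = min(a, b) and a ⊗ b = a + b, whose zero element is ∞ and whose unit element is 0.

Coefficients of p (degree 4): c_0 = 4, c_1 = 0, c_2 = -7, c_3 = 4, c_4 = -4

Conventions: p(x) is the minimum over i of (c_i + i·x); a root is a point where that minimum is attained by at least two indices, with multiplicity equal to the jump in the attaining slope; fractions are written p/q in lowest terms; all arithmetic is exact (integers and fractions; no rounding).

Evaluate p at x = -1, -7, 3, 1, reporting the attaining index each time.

p(-1) = min(4+0·(-1)=4, 0+1·(-1)=-1, -7+2·(-1)=-9, 4+3·(-1)=1, -4+4·(-1)=-8) = -9 (attained by i=2)
p(-7) = min(4+0·(-7)=4, 0+1·(-7)=-7, -7+2·(-7)=-21, 4+3·(-7)=-17, -4+4·(-7)=-32) = -32 (attained by i=4)
p(3) = min(4+0·3=4, 0+1·3=3, -7+2·3=-1, 4+3·3=13, -4+4·3=8) = -1 (attained by i=2)
p(1) = min(4+0·1=4, 0+1·1=1, -7+2·1=-5, 4+3·1=7, -4+4·1=0) = -5 (attained by i=2)
Answer: p(-1) = -9; p(-7) = -32; p(3) = -1; p(1) = -5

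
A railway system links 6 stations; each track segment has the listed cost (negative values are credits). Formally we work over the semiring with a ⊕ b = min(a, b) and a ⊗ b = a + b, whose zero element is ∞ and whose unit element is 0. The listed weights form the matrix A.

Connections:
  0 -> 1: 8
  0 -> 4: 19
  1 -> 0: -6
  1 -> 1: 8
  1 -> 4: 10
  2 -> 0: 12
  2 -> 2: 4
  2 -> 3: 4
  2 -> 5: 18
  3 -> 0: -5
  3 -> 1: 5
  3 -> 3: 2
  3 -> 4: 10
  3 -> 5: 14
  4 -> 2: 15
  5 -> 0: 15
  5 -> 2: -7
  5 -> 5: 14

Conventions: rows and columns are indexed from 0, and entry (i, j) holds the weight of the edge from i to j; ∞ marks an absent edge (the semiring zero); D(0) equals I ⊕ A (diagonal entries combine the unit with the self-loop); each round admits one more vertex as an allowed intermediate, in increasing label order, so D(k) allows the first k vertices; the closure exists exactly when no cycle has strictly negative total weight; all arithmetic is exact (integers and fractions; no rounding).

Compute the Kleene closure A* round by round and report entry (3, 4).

D(0):
  [0, 8, ∞, ∞, 19, ∞]
  [-6, 0, ∞, ∞, 10, ∞]
  [12, ∞, 0, 4, ∞, 18]
  [-5, 5, ∞, 0, 10, 14]
  [∞, ∞, 15, ∞, 0, ∞]
  [15, ∞, -7, ∞, ∞, 0]
D(1):
  [0, 8, ∞, ∞, 19, ∞]
  [-6, 0, ∞, ∞, 10, ∞]
  [12, 20, 0, 4, 31, 18]
  [-5, 3, ∞, 0, 10, 14]
  [∞, ∞, 15, ∞, 0, ∞]
  [15, 23, -7, ∞, 34, 0]
D(2):
  [0, 8, ∞, ∞, 18, ∞]
  [-6, 0, ∞, ∞, 10, ∞]
  [12, 20, 0, 4, 30, 18]
  [-5, 3, ∞, 0, 10, 14]
  [∞, ∞, 15, ∞, 0, ∞]
  [15, 23, -7, ∞, 33, 0]
D(3):
  [0, 8, ∞, ∞, 18, ∞]
  [-6, 0, ∞, ∞, 10, ∞]
  [12, 20, 0, 4, 30, 18]
  [-5, 3, ∞, 0, 10, 14]
  [27, 35, 15, 19, 0, 33]
  [5, 13, -7, -3, 23, 0]
D(4):
  [0, 8, ∞, ∞, 18, ∞]
  [-6, 0, ∞, ∞, 10, ∞]
  [-1, 7, 0, 4, 14, 18]
  [-5, 3, ∞, 0, 10, 14]
  [14, 22, 15, 19, 0, 33]
  [-8, 0, -7, -3, 7, 0]
D(5):
  [0, 8, 33, 37, 18, 51]
  [-6, 0, 25, 29, 10, 43]
  [-1, 7, 0, 4, 14, 18]
  [-5, 3, 25, 0, 10, 14]
  [14, 22, 15, 19, 0, 33]
  [-8, 0, -7, -3, 7, 0]
D(6):
  [0, 8, 33, 37, 18, 51]
  [-6, 0, 25, 29, 10, 43]
  [-1, 7, 0, 4, 14, 18]
  [-5, 3, 7, 0, 10, 14]
  [14, 22, 15, 19, 0, 33]
  [-8, 0, -7, -3, 7, 0]
Answer: A*[3][4] = 10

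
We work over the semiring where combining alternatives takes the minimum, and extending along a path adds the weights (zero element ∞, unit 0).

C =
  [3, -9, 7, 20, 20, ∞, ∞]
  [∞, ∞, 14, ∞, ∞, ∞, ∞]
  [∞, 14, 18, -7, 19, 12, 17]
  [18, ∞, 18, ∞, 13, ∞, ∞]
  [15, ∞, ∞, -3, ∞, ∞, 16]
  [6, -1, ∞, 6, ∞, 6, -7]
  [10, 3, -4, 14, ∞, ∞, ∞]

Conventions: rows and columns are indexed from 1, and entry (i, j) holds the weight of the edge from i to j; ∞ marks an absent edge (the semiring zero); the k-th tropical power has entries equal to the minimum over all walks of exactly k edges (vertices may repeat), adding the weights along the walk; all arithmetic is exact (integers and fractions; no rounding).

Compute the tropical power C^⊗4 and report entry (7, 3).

C^⊗2:
  [6, -6, 5, 0, 23, 19, 24]
  [∞, 28, 32, 7, 33, 26, 31]
  [11, 11, 11, 11, 6, 18, 5]
  [21, 9, 25, 10, 37, 30, 29]
  [15, 6, 12, 30, 10, ∞, ∞]
  [3, -4, -11, 7, 19, 12, -1]
  [13, 1, 14, -11, 15, 8, 13]
C^⊗3:
  [9, -3, 8, -2, 13, 17, 12]
  [25, 25, 25, 25, 20, 32, 19]
  [14, 2, 1, 3, 24, 23, 11]
  [24, 12, 23, 18, 23, 36, 23]
  [18, 6, 20, 5, 31, 24, 26]
  [6, -6, -5, -18, 8, 1, 5]
  [7, 4, 7, 7, 2, 14, 1]
C^⊗4:
  [12, 0, 8, 1, 11, 20, 10]
  [28, 16, 15, 17, 38, 37, 25]
  [17, 5, 7, -6, 16, 13, 16]
  [27, 15, 19, 16, 31, 35, 29]
  [21, 9, 20, 13, 18, 30, 17]
  [0, -3, 0, -12, -5, 7, -6]
  [10, -2, -3, -1, 20, 19, 7]
Key observation: the optimum is the walk 7->3->6->7->3, with weight (-4) + 12 + (-7) + (-4) = -3.
Optimal value attained by: walk 7->3->6->7->3.
Answer: (C^⊗4)[7][3] = -3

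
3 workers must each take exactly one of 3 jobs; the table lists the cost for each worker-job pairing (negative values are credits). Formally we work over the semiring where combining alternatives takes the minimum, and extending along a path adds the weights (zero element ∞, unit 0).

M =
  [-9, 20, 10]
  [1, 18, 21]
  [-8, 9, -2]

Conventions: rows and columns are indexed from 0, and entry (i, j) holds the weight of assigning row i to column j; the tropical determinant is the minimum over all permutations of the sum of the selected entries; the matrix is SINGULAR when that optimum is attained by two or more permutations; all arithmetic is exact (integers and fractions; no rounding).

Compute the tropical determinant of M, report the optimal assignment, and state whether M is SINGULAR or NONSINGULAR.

σ = (0, 1, 2): (-9) + 18 + (-2) = 7
σ = (0, 2, 1): (-9) + 21 + 9 = 21
σ = (1, 0, 2): 20 + 1 + (-2) = 19
σ = (1, 2, 0): 20 + 21 + (-8) = 33
σ = (2, 0, 1): 10 + 1 + 9 = 20
σ = (2, 1, 0): 10 + 18 + (-8) = 20
Optimal value attained by: σ = (0, 1, 2).
Answer: det⊕(M) = 7; verdict: NONSINGULAR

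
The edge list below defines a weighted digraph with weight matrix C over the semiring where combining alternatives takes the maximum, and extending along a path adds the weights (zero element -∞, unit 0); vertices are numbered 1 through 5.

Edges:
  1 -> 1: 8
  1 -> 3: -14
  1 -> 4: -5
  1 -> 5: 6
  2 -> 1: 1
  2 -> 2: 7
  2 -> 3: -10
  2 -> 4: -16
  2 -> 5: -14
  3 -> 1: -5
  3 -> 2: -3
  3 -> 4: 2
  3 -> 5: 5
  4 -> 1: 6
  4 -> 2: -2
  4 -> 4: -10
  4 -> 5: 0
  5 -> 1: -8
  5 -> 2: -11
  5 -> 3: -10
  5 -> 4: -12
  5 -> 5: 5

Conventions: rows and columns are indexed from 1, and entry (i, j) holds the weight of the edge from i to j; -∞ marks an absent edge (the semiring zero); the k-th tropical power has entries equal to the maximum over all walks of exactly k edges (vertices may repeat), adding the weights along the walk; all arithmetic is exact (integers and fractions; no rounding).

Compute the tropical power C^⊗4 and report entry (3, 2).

C^⊗2:
  [16, -5, -4, 3, 14]
  [9, 14, -3, -4, 7]
  [8, 4, -5, -7, 10]
  [14, 5, -8, 1, 12]
  [0, -4, -5, -7, 10]
C^⊗3:
  [24, 3, 4, 11, 22]
  [17, 21, 4, 4, 15]
  [16, 11, 0, 3, 15]
  [22, 12, 2, 9, 20]
  [8, 3, 0, -2, 15]
C^⊗4:
  [32, 11, 12, 19, 30]
  [25, 28, 11, 12, 23]
  [24, 18, 5, 11, 22]
  [30, 19, 10, 17, 28]
  [16, 10, 5, 3, 20]
Key observation: the optimum is the walk 3->2->2->2->2, with weight (-3) + 7 + 7 + 7 = 18.
Optimal value attained by: walk 3->2->2->2->2.
Answer: (C^⊗4)[3][2] = 18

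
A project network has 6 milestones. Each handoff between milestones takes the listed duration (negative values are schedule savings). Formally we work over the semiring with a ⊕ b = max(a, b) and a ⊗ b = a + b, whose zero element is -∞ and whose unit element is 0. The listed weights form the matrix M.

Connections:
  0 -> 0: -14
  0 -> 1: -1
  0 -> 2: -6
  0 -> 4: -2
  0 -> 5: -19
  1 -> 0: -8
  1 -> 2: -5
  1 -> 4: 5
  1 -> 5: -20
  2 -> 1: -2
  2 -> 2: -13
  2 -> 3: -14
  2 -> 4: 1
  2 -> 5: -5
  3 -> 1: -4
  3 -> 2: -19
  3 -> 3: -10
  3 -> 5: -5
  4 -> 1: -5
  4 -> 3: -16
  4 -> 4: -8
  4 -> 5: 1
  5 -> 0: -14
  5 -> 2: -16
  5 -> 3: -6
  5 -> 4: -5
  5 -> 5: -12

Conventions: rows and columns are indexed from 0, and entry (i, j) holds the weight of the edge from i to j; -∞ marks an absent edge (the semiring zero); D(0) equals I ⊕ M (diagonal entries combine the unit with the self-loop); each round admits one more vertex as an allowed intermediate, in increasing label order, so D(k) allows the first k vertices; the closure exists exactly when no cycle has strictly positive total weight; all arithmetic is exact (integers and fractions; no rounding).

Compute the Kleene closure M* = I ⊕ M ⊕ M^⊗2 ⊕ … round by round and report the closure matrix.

D(0):
  [0, -1, -6, -∞, -2, -19]
  [-8, 0, -5, -∞, 5, -20]
  [-∞, -2, 0, -14, 1, -5]
  [-∞, -4, -19, 0, -∞, -5]
  [-∞, -5, -∞, -16, 0, 1]
  [-14, -∞, -16, -6, -5, 0]
D(1):
  [0, -1, -6, -∞, -2, -19]
  [-8, 0, -5, -∞, 5, -20]
  [-∞, -2, 0, -14, 1, -5]
  [-∞, -4, -19, 0, -∞, -5]
  [-∞, -5, -∞, -16, 0, 1]
  [-14, -15, -16, -6, -5, 0]
D(2):
  [0, -1, -6, -∞, 4, -19]
  [-8, 0, -5, -∞, 5, -20]
  [-10, -2, 0, -14, 3, -5]
  [-12, -4, -9, 0, 1, -5]
  [-13, -5, -10, -16, 0, 1]
  [-14, -15, -16, -6, -5, 0]
D(3):
  [0, -1, -6, -20, 4, -11]
  [-8, 0, -5, -19, 5, -10]
  [-10, -2, 0, -14, 3, -5]
  [-12, -4, -9, 0, 1, -5]
  [-13, -5, -10, -16, 0, 1]
  [-14, -15, -16, -6, -5, 0]
D(4):
  [0, -1, -6, -20, 4, -11]
  [-8, 0, -5, -19, 5, -10]
  [-10, -2, 0, -14, 3, -5]
  [-12, -4, -9, 0, 1, -5]
  [-13, -5, -10, -16, 0, 1]
  [-14, -10, -15, -6, -5, 0]
D(5):
  [0, -1, -6, -12, 4, 5]
  [-8, 0, -5, -11, 5, 6]
  [-10, -2, 0, -13, 3, 4]
  [-12, -4, -9, 0, 1, 2]
  [-13, -5, -10, -16, 0, 1]
  [-14, -10, -15, -6, -5, 0]
D(6):
  [0, -1, -6, -1, 4, 5]
  [-8, 0, -5, 0, 5, 6]
  [-10, -2, 0, -2, 3, 4]
  [-12, -4, -9, 0, 1, 2]
  [-13, -5, -10, -5, 0, 1]
  [-14, -10, -15, -6, -5, 0]
Answer: M* = [[0, -1, -6, -1, 4, 5], [-8, 0, -5, 0, 5, 6], [-10, -2, 0, -2, 3, 4], [-12, -4, -9, 0, 1, 2], [-13, -5, -10, -5, 0, 1], [-14, -10, -15, -6, -5, 0]]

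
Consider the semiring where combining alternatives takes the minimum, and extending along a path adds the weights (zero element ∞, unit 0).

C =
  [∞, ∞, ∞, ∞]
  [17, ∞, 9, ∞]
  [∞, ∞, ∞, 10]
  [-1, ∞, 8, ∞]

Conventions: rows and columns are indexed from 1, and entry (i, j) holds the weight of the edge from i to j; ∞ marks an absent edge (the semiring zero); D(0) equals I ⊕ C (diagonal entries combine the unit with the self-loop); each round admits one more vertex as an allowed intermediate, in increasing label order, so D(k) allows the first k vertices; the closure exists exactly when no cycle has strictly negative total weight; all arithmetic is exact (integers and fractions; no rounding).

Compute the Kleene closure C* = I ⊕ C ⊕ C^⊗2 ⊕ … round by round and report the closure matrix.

D(0):
  [0, ∞, ∞, ∞]
  [17, 0, 9, ∞]
  [∞, ∞, 0, 10]
  [-1, ∞, 8, 0]
D(1):
  [0, ∞, ∞, ∞]
  [17, 0, 9, ∞]
  [∞, ∞, 0, 10]
  [-1, ∞, 8, 0]
D(2):
  [0, ∞, ∞, ∞]
  [17, 0, 9, ∞]
  [∞, ∞, 0, 10]
  [-1, ∞, 8, 0]
D(3):
  [0, ∞, ∞, ∞]
  [17, 0, 9, 19]
  [∞, ∞, 0, 10]
  [-1, ∞, 8, 0]
D(4):
  [0, ∞, ∞, ∞]
  [17, 0, 9, 19]
  [9, ∞, 0, 10]
  [-1, ∞, 8, 0]
Answer: C* = [[0, ∞, ∞, ∞], [17, 0, 9, 19], [9, ∞, 0, 10], [-1, ∞, 8, 0]]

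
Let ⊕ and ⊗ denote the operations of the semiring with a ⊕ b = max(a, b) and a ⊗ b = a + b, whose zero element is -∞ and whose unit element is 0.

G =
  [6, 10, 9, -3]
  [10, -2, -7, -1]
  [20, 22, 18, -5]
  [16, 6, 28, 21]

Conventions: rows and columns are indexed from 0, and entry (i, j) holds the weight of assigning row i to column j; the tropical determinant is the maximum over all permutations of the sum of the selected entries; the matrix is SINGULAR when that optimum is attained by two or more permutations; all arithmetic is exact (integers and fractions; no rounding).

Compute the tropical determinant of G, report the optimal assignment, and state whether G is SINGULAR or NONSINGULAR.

σ = (0, 1, 2, 3): 6 + (-2) + 18 + 21 = 43
σ = (0, 1, 3, 2): 6 + (-2) + (-5) + 28 = 27
σ = (0, 2, 1, 3): 6 + (-7) + 22 + 21 = 42
σ = (0, 2, 3, 1): 6 + (-7) + (-5) + 6 = 0
σ = (0, 3, 1, 2): 6 + (-1) + 22 + 28 = 55
σ = (0, 3, 2, 1): 6 + (-1) + 18 + 6 = 29
σ = (1, 0, 2, 3): 10 + 10 + 18 + 21 = 59
σ = (1, 0, 3, 2): 10 + 10 + (-5) + 28 = 43
σ = (1, 2, 0, 3): 10 + (-7) + 20 + 21 = 44
σ = (1, 2, 3, 0): 10 + (-7) + (-5) + 16 = 14
σ = (1, 3, 0, 2): 10 + (-1) + 20 + 28 = 57
σ = (1, 3, 2, 0): 10 + (-1) + 18 + 16 = 43
σ = (2, 0, 1, 3): 9 + 10 + 22 + 21 = 62
σ = (2, 0, 3, 1): 9 + 10 + (-5) + 6 = 20
σ = (2, 1, 0, 3): 9 + (-2) + 20 + 21 = 48
σ = (2, 1, 3, 0): 9 + (-2) + (-5) + 16 = 18
σ = (2, 3, 0, 1): 9 + (-1) + 20 + 6 = 34
σ = (2, 3, 1, 0): 9 + (-1) + 22 + 16 = 46
σ = (3, 0, 1, 2): (-3) + 10 + 22 + 28 = 57
σ = (3, 0, 2, 1): (-3) + 10 + 18 + 6 = 31
σ = (3, 1, 0, 2): (-3) + (-2) + 20 + 28 = 43
σ = (3, 1, 2, 0): (-3) + (-2) + 18 + 16 = 29
σ = (3, 2, 0, 1): (-3) + (-7) + 20 + 6 = 16
σ = (3, 2, 1, 0): (-3) + (-7) + 22 + 16 = 28
Optimal value attained by: σ = (2, 0, 1, 3).
Answer: det⊕(G) = 62; verdict: NONSINGULAR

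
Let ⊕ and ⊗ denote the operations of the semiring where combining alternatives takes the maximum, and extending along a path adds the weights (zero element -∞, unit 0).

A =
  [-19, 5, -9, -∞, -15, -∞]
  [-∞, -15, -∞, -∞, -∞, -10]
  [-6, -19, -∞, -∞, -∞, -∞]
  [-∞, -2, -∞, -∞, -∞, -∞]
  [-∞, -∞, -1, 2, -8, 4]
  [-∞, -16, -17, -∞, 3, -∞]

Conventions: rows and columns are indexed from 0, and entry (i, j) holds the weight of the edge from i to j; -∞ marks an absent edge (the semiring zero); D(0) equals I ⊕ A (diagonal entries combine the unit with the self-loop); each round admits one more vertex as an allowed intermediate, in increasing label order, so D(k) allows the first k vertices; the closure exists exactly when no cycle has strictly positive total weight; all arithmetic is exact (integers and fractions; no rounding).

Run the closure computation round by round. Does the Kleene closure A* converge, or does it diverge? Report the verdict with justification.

D(0):
  [0, 5, -9, -∞, -15, -∞]
  [-∞, 0, -∞, -∞, -∞, -10]
  [-6, -19, 0, -∞, -∞, -∞]
  [-∞, -2, -∞, 0, -∞, -∞]
  [-∞, -∞, -1, 2, 0, 4]
  [-∞, -16, -17, -∞, 3, 0]
D(1):
  [0, 5, -9, -∞, -15, -∞]
  [-∞, 0, -∞, -∞, -∞, -10]
  [-6, -1, 0, -∞, -21, -∞]
  [-∞, -2, -∞, 0, -∞, -∞]
  [-∞, -∞, -1, 2, 0, 4]
  [-∞, -16, -17, -∞, 3, 0]
D(2):
  [0, 5, -9, -∞, -15, -5]
  [-∞, 0, -∞, -∞, -∞, -10]
  [-6, -1, 0, -∞, -21, -11]
  [-∞, -2, -∞, 0, -∞, -12]
  [-∞, -∞, -1, 2, 0, 4]
  [-∞, -16, -17, -∞, 3, 0]
D(3):
  [0, 5, -9, -∞, -15, -5]
  [-∞, 0, -∞, -∞, -∞, -10]
  [-6, -1, 0, -∞, -21, -11]
  [-∞, -2, -∞, 0, -∞, -12]
  [-7, -2, -1, 2, 0, 4]
  [-23, -16, -17, -∞, 3, 0]
D(4):
  [0, 5, -9, -∞, -15, -5]
  [-∞, 0, -∞, -∞, -∞, -10]
  [-6, -1, 0, -∞, -21, -11]
  [-∞, -2, -∞, 0, -∞, -12]
  [-7, 0, -1, 2, 0, 4]
  [-23, -16, -17, -∞, 3, 0]
Detection: at round 5, diagonal entry (5, 5) turns strictly positive.
Key observation: the cycle 5->4->5 has total weight 3 + 4, which is strictly positive.
Answer: DIVERGES — positive cycle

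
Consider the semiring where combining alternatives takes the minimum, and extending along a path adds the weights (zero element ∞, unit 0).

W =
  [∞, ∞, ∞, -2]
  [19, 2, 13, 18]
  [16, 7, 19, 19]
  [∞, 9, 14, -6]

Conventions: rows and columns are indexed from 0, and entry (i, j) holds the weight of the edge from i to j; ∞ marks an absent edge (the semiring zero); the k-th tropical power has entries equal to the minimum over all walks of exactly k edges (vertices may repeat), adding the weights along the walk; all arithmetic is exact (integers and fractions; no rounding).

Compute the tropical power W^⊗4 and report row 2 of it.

W^⊗2:
  [∞, 7, 12, -8]
  [21, 4, 15, 12]
  [26, 9, 20, 13]
  [28, 3, 8, -12]
W^⊗3:
  [26, 1, 6, -14]
  [23, 6, 17, 6]
  [28, 11, 22, 7]
  [22, -3, 2, -18]
W^⊗4:
  [20, -5, 0, -20]
  [25, 8, 19, 0]
  [30, 13, 21, 1]
  [16, -9, -4, -24]
Answer: row 2 of W^⊗4 = [30, 13, 21, 1]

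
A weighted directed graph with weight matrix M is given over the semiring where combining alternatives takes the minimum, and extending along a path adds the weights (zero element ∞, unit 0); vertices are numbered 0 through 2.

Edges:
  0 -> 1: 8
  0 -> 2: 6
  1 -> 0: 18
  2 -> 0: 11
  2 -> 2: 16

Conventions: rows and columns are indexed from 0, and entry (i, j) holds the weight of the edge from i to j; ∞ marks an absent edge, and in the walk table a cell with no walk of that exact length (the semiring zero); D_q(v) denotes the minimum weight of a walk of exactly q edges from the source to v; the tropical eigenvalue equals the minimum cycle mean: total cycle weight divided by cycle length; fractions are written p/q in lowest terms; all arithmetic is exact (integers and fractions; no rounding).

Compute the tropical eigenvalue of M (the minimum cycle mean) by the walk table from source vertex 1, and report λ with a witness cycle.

q=0: [∞, 0, ∞]
q=1: [18, ∞, ∞]
q=2: [∞, 26, 24]
q=3: [35, ∞, 40]
Optimal cycle mean attained by: cycle 0->2->0, total 6 + 11, length 2.
Answer: λ = 17/2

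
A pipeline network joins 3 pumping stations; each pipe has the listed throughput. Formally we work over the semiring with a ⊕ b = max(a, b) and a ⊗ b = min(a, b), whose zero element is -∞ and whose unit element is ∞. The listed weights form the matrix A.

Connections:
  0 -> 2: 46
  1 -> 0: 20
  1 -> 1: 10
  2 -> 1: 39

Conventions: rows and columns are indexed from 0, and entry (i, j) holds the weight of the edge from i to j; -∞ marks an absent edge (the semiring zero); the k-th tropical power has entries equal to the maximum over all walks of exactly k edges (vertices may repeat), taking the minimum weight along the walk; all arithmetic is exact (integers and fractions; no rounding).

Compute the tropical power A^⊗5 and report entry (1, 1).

A^⊗2:
  [-∞, 39, -∞]
  [10, 10, 20]
  [20, 10, -∞]
A^⊗3:
  [20, 10, -∞]
  [10, 20, 10]
  [10, 10, 20]
A^⊗4:
  [10, 10, 20]
  [20, 10, 10]
  [10, 20, 10]
A^⊗5:
  [10, 20, 10]
  [10, 10, 20]
  [20, 10, 10]
Key observation: the optimum is the walk 1->0->2->1->1->1, with weight 20 min 46 min 39 min 10 min 10 = 10.
Optimal value attained by: walk 1->0->2->1->1->1.
Answer: (A^⊗5)[1][1] = 10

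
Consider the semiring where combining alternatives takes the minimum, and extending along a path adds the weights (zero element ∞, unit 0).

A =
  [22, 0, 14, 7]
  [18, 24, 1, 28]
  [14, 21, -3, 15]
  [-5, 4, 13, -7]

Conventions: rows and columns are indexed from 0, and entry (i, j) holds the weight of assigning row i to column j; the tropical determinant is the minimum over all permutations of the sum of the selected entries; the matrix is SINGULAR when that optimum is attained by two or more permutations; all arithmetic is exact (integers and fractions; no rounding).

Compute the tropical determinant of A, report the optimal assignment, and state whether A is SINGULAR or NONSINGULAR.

σ = (0, 1, 2, 3): 22 + 24 + (-3) + (-7) = 36
σ = (0, 1, 3, 2): 22 + 24 + 15 + 13 = 74
σ = (0, 2, 1, 3): 22 + 1 + 21 + (-7) = 37
σ = (0, 2, 3, 1): 22 + 1 + 15 + 4 = 42
σ = (0, 3, 1, 2): 22 + 28 + 21 + 13 = 84
σ = (0, 3, 2, 1): 22 + 28 + (-3) + 4 = 51
σ = (1, 0, 2, 3): 0 + 18 + (-3) + (-7) = 8
σ = (1, 0, 3, 2): 0 + 18 + 15 + 13 = 46
σ = (1, 2, 0, 3): 0 + 1 + 14 + (-7) = 8
σ = (1, 2, 3, 0): 0 + 1 + 15 + (-5) = 11
σ = (1, 3, 0, 2): 0 + 28 + 14 + 13 = 55
σ = (1, 3, 2, 0): 0 + 28 + (-3) + (-5) = 20
σ = (2, 0, 1, 3): 14 + 18 + 21 + (-7) = 46
σ = (2, 0, 3, 1): 14 + 18 + 15 + 4 = 51
σ = (2, 1, 0, 3): 14 + 24 + 14 + (-7) = 45
σ = (2, 1, 3, 0): 14 + 24 + 15 + (-5) = 48
σ = (2, 3, 0, 1): 14 + 28 + 14 + 4 = 60
σ = (2, 3, 1, 0): 14 + 28 + 21 + (-5) = 58
σ = (3, 0, 1, 2): 7 + 18 + 21 + 13 = 59
σ = (3, 0, 2, 1): 7 + 18 + (-3) + 4 = 26
σ = (3, 1, 0, 2): 7 + 24 + 14 + 13 = 58
σ = (3, 1, 2, 0): 7 + 24 + (-3) + (-5) = 23
σ = (3, 2, 0, 1): 7 + 1 + 14 + 4 = 26
σ = (3, 2, 1, 0): 7 + 1 + 21 + (-5) = 24
Optimal value attained by: σ = (1, 0, 2, 3).
Answer: det⊕(A) = 8; verdict: SINGULAR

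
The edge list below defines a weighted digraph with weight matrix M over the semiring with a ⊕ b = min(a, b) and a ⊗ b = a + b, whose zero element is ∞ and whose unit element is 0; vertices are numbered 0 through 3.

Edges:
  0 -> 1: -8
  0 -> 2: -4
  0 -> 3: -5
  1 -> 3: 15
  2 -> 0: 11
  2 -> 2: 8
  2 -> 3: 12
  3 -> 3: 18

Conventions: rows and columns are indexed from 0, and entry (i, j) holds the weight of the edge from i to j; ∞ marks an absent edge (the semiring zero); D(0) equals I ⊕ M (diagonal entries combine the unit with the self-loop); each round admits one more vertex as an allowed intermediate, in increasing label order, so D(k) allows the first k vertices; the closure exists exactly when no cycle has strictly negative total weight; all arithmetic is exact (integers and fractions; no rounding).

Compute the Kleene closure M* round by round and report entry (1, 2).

D(0):
  [0, -8, -4, -5]
  [∞, 0, ∞, 15]
  [11, ∞, 0, 12]
  [∞, ∞, ∞, 0]
D(1):
  [0, -8, -4, -5]
  [∞, 0, ∞, 15]
  [11, 3, 0, 6]
  [∞, ∞, ∞, 0]
D(2):
  [0, -8, -4, -5]
  [∞, 0, ∞, 15]
  [11, 3, 0, 6]
  [∞, ∞, ∞, 0]
D(3):
  [0, -8, -4, -5]
  [∞, 0, ∞, 15]
  [11, 3, 0, 6]
  [∞, ∞, ∞, 0]
D(4):
  [0, -8, -4, -5]
  [∞, 0, ∞, 15]
  [11, 3, 0, 6]
  [∞, ∞, ∞, 0]
Answer: M*[1][2] = ∞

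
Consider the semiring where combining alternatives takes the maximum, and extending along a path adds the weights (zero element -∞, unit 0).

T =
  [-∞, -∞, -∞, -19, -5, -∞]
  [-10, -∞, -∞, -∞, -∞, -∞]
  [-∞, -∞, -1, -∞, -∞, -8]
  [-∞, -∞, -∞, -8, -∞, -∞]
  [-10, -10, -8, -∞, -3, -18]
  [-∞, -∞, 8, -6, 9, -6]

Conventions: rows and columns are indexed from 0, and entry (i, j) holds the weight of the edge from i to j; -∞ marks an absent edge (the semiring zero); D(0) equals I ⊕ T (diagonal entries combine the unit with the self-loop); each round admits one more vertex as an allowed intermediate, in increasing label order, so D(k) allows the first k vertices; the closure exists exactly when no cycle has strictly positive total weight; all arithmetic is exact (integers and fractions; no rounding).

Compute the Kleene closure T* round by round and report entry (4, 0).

D(0):
  [0, -∞, -∞, -19, -5, -∞]
  [-10, 0, -∞, -∞, -∞, -∞]
  [-∞, -∞, 0, -∞, -∞, -8]
  [-∞, -∞, -∞, 0, -∞, -∞]
  [-10, -10, -8, -∞, 0, -18]
  [-∞, -∞, 8, -6, 9, 0]
D(1):
  [0, -∞, -∞, -19, -5, -∞]
  [-10, 0, -∞, -29, -15, -∞]
  [-∞, -∞, 0, -∞, -∞, -8]
  [-∞, -∞, -∞, 0, -∞, -∞]
  [-10, -10, -8, -29, 0, -18]
  [-∞, -∞, 8, -6, 9, 0]
D(2):
  [0, -∞, -∞, -19, -5, -∞]
  [-10, 0, -∞, -29, -15, -∞]
  [-∞, -∞, 0, -∞, -∞, -8]
  [-∞, -∞, -∞, 0, -∞, -∞]
  [-10, -10, -8, -29, 0, -18]
  [-∞, -∞, 8, -6, 9, 0]
D(3):
  [0, -∞, -∞, -19, -5, -∞]
  [-10, 0, -∞, -29, -15, -∞]
  [-∞, -∞, 0, -∞, -∞, -8]
  [-∞, -∞, -∞, 0, -∞, -∞]
  [-10, -10, -8, -29, 0, -16]
  [-∞, -∞, 8, -6, 9, 0]
D(4):
  [0, -∞, -∞, -19, -5, -∞]
  [-10, 0, -∞, -29, -15, -∞]
  [-∞, -∞, 0, -∞, -∞, -8]
  [-∞, -∞, -∞, 0, -∞, -∞]
  [-10, -10, -8, -29, 0, -16]
  [-∞, -∞, 8, -6, 9, 0]
D(5):
  [0, -15, -13, -19, -5, -21]
  [-10, 0, -23, -29, -15, -31]
  [-∞, -∞, 0, -∞, -∞, -8]
  [-∞, -∞, -∞, 0, -∞, -∞]
  [-10, -10, -8, -29, 0, -16]
  [-1, -1, 8, -6, 9, 0]
D(6):
  [0, -15, -13, -19, -5, -21]
  [-10, 0, -23, -29, -15, -31]
  [-9, -9, 0, -14, 1, -8]
  [-∞, -∞, -∞, 0, -∞, -∞]
  [-10, -10, -8, -22, 0, -16]
  [-1, -1, 8, -6, 9, 0]
Answer: T*[4][0] = -10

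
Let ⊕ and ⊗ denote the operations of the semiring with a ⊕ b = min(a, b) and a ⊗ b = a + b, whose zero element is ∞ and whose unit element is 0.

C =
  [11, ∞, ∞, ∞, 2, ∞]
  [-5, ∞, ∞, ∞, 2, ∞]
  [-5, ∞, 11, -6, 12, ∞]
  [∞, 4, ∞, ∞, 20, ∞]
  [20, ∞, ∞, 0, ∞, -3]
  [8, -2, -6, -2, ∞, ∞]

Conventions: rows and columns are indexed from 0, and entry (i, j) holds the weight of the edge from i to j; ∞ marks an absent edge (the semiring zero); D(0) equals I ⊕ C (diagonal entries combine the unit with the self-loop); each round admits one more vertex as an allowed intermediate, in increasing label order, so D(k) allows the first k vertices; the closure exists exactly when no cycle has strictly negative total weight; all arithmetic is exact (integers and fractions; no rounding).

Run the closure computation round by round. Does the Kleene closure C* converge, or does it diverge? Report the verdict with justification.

D(0):
  [0, ∞, ∞, ∞, 2, ∞]
  [-5, 0, ∞, ∞, 2, ∞]
  [-5, ∞, 0, -6, 12, ∞]
  [∞, 4, ∞, 0, 20, ∞]
  [20, ∞, ∞, 0, 0, -3]
  [8, -2, -6, -2, ∞, 0]
D(1):
  [0, ∞, ∞, ∞, 2, ∞]
  [-5, 0, ∞, ∞, -3, ∞]
  [-5, ∞, 0, -6, -3, ∞]
  [∞, 4, ∞, 0, 20, ∞]
  [20, ∞, ∞, 0, 0, -3]
  [8, -2, -6, -2, 10, 0]
D(2):
  [0, ∞, ∞, ∞, 2, ∞]
  [-5, 0, ∞, ∞, -3, ∞]
  [-5, ∞, 0, -6, -3, ∞]
  [-1, 4, ∞, 0, 1, ∞]
  [20, ∞, ∞, 0, 0, -3]
  [-7, -2, -6, -2, -5, 0]
D(3):
  [0, ∞, ∞, ∞, 2, ∞]
  [-5, 0, ∞, ∞, -3, ∞]
  [-5, ∞, 0, -6, -3, ∞]
  [-1, 4, ∞, 0, 1, ∞]
  [20, ∞, ∞, 0, 0, -3]
  [-11, -2, -6, -12, -9, 0]
D(4):
  [0, ∞, ∞, ∞, 2, ∞]
  [-5, 0, ∞, ∞, -3, ∞]
  [-7, -2, 0, -6, -5, ∞]
  [-1, 4, ∞, 0, 1, ∞]
  [-1, 4, ∞, 0, 0, -3]
  [-13, -8, -6, -12, -11, 0]
Detection: at round 5, diagonal entry (5, 5) turns strictly negative.
Key observation: the cycle 5->1->0->4->5 has total weight (-2) + (-5) + 2 + (-3), which is strictly negative.
Answer: DIVERGES — negative cycle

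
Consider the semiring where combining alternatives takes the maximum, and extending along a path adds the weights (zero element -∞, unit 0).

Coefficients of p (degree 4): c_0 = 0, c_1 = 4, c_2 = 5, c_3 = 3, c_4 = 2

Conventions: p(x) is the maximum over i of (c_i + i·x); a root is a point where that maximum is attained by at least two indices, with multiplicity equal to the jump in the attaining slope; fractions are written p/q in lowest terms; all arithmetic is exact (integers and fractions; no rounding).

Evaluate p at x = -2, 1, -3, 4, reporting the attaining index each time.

p(-2) = max(0+0·(-2)=0, 4+1·(-2)=2, 5+2·(-2)=1, 3+3·(-2)=-3, 2+4·(-2)=-6) = 2 (attained by i=1)
p(1) = max(0+0·1=0, 4+1·1=5, 5+2·1=7, 3+3·1=6, 2+4·1=6) = 7 (attained by i=2)
p(-3) = max(0+0·(-3)=0, 4+1·(-3)=1, 5+2·(-3)=-1, 3+3·(-3)=-6, 2+4·(-3)=-10) = 1 (attained by i=1)
p(4) = max(0+0·4=0, 4+1·4=8, 5+2·4=13, 3+3·4=15, 2+4·4=18) = 18 (attained by i=4)
Answer: p(-2) = 2; p(1) = 7; p(-3) = 1; p(4) = 18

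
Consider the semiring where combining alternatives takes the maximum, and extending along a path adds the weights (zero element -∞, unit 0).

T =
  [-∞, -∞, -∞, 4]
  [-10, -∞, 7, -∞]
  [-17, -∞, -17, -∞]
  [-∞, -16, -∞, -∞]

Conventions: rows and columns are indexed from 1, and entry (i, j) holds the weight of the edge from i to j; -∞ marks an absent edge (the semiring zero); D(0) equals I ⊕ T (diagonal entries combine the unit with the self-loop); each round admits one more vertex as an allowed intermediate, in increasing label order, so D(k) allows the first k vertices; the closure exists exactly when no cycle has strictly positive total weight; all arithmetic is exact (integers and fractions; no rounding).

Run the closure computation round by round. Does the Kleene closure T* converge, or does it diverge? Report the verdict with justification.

D(0):
  [0, -∞, -∞, 4]
  [-10, 0, 7, -∞]
  [-17, -∞, 0, -∞]
  [-∞, -16, -∞, 0]
D(1):
  [0, -∞, -∞, 4]
  [-10, 0, 7, -6]
  [-17, -∞, 0, -13]
  [-∞, -16, -∞, 0]
D(2):
  [0, -∞, -∞, 4]
  [-10, 0, 7, -6]
  [-17, -∞, 0, -13]
  [-26, -16, -9, 0]
D(3):
  [0, -∞, -∞, 4]
  [-10, 0, 7, -6]
  [-17, -∞, 0, -13]
  [-26, -16, -9, 0]
D(4):
  [0, -12, -5, 4]
  [-10, 0, 7, -6]
  [-17, -29, 0, -13]
  [-26, -16, -9, 0]
Key observation: every diagonal entry stays at the unit through all rounds, so no improving cycle exists.
Answer: CONVERGES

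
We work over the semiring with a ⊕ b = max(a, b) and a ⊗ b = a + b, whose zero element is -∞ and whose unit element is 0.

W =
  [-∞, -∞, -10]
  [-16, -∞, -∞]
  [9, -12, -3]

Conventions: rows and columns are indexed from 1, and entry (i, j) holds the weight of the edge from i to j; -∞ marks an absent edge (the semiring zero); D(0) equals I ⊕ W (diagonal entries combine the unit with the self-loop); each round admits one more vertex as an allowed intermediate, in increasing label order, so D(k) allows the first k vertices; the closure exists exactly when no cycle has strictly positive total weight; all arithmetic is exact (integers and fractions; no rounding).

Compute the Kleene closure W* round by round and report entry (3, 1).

D(0):
  [0, -∞, -10]
  [-16, 0, -∞]
  [9, -12, 0]
D(1):
  [0, -∞, -10]
  [-16, 0, -26]
  [9, -12, 0]
D(2):
  [0, -∞, -10]
  [-16, 0, -26]
  [9, -12, 0]
D(3):
  [0, -22, -10]
  [-16, 0, -26]
  [9, -12, 0]
Answer: W*[3][1] = 9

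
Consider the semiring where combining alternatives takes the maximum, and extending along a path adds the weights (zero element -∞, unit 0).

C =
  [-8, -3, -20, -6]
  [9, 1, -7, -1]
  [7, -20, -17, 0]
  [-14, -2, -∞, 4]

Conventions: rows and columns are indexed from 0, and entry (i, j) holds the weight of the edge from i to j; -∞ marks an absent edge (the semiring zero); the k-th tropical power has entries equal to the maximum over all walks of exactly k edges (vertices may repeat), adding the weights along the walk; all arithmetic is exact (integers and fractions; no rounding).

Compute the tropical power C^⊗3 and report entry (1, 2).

C^⊗2:
  [6, -2, -10, -2]
  [10, 6, -6, 3]
  [-1, 4, -13, 4]
  [7, 2, -9, 8]
C^⊗3:
  [7, 3, -9, 2]
  [15, 7, -1, 7]
  [13, 5, -3, 8]
  [11, 6, -5, 12]
Key observation: the optimum is the walk 1->0->1->2, with weight 9 + (-3) + (-7) = -1.
Optimal value attained by: walk 1->0->1->2.
Answer: (C^⊗3)[1][2] = -1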